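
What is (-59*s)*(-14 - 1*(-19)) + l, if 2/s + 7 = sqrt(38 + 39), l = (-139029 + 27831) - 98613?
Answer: -419917/2 - 295*sqrt(77)/14 ≈ -2.1014e+5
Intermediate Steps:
l = -209811 (l = -111198 - 98613 = -209811)
s = 2/(-7 + sqrt(77)) (s = 2/(-7 + sqrt(38 + 39)) = 2/(-7 + sqrt(77)) ≈ 1.1268)
(-59*s)*(-14 - 1*(-19)) + l = (-59*(1/2 + sqrt(77)/14))*(-14 - 1*(-19)) - 209811 = (-59/2 - 59*sqrt(77)/14)*(-14 + 19) - 209811 = (-59/2 - 59*sqrt(77)/14)*5 - 209811 = (-295/2 - 295*sqrt(77)/14) - 209811 = -419917/2 - 295*sqrt(77)/14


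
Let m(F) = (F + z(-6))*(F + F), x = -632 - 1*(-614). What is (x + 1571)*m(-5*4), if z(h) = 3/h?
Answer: 1273460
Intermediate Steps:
x = -18 (x = -632 + 614 = -18)
m(F) = 2*F*(-½ + F) (m(F) = (F + 3/(-6))*(F + F) = (F + 3*(-⅙))*(2*F) = (F - ½)*(2*F) = (-½ + F)*(2*F) = 2*F*(-½ + F))
(x + 1571)*m(-5*4) = (-18 + 1571)*((-5*4)*(-1 + 2*(-5*4))) = 1553*(-20*(-1 + 2*(-20))) = 1553*(-20*(-1 - 40)) = 1553*(-20*(-41)) = 1553*820 = 1273460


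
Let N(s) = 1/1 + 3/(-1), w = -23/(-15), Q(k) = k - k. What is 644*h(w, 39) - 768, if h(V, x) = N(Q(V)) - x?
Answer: -27172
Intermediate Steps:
Q(k) = 0
w = 23/15 (w = -23*(-1/15) = 23/15 ≈ 1.5333)
N(s) = -2 (N(s) = 1*1 + 3*(-1) = 1 - 3 = -2)
h(V, x) = -2 - x
644*h(w, 39) - 768 = 644*(-2 - 1*39) - 768 = 644*(-2 - 39) - 768 = 644*(-41) - 768 = -26404 - 768 = -27172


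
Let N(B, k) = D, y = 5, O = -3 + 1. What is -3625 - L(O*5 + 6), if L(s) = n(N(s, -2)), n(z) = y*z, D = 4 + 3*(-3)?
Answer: -3600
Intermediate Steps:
O = -2
D = -5 (D = 4 - 9 = -5)
N(B, k) = -5
n(z) = 5*z
L(s) = -25 (L(s) = 5*(-5) = -25)
-3625 - L(O*5 + 6) = -3625 - 1*(-25) = -3625 + 25 = -3600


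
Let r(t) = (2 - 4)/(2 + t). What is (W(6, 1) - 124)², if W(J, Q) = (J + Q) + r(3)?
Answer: 344569/25 ≈ 13783.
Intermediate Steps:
r(t) = -2/(2 + t)
W(J, Q) = -⅖ + J + Q (W(J, Q) = (J + Q) - 2/(2 + 3) = (J + Q) - 2/5 = (J + Q) - 2*⅕ = (J + Q) - ⅖ = -⅖ + J + Q)
(W(6, 1) - 124)² = ((-⅖ + 6 + 1) - 124)² = (33/5 - 124)² = (-587/5)² = 344569/25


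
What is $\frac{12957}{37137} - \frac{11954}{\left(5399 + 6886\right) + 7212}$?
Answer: $- \frac{63771023}{241353363} \approx -0.26422$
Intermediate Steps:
$\frac{12957}{37137} - \frac{11954}{\left(5399 + 6886\right) + 7212} = 12957 \cdot \frac{1}{37137} - \frac{11954}{12285 + 7212} = \frac{4319}{12379} - \frac{11954}{19497} = - \frac{63771023}{241353363}$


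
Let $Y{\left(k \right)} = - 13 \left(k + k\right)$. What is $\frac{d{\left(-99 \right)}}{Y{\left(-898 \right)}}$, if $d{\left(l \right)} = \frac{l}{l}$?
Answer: $\frac{1}{23348} \approx 4.283 \cdot 10^{-5}$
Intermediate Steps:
$d{\left(l \right)} = 1$
$Y{\left(k \right)} = - 26 k$ ($Y{\left(k \right)} = - 13 \cdot 2 k = - 26 k$)
$\frac{d{\left(-99 \right)}}{Y{\left(-898 \right)}} = 1 \frac{1}{\left(-26\right) \left(-898\right)} = 1 \cdot \frac{1}{23348} = \frac{1}{23348}$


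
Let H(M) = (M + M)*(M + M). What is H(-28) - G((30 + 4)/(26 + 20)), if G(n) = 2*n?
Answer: 72094/23 ≈ 3134.5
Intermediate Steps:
H(M) = 4*M² (H(M) = (2*M)*(2*M) = 4*M²)
H(-28) - G((30 + 4)/(26 + 20)) = 4*(-28)² - 2*(30 + 4)/(26 + 20) = 4*784 - 2*34/46 = 3136 - 2*34*(1/46) = 3136 - 2*17/23 = 3136 - 1*34/23 = 3136 - 34/23 = 72094/23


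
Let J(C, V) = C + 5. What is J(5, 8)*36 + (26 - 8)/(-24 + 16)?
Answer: 1431/4 ≈ 357.75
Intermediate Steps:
J(C, V) = 5 + C
J(5, 8)*36 + (26 - 8)/(-24 + 16) = (5 + 5)*36 + (26 - 8)/(-24 + 16) = 10*36 + 18/(-8) = 360 + 18*(-⅛) = 360 - 9/4 = 1431/4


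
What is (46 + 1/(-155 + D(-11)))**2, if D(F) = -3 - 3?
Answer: 54834025/25921 ≈ 2115.4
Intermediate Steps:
D(F) = -6
(46 + 1/(-155 + D(-11)))**2 = (46 + 1/(-155 - 6))**2 = (46 + 1/(-161))**2 = (46 - 1/161)**2 = (7405/161)**2 = 54834025/25921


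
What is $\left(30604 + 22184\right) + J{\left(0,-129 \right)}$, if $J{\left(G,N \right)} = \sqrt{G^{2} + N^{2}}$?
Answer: $52917$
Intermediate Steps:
$\left(30604 + 22184\right) + J{\left(0,-129 \right)} = \left(30604 + 22184\right) + \sqrt{0^{2} + \left(-129\right)^{2}} = 52788 + \sqrt{0 + 16641} = 52788 + \sqrt{16641} = 52788 + 129 = 52917$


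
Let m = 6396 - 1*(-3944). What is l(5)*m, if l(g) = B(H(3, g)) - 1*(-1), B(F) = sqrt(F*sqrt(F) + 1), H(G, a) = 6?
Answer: 10340 + 10340*sqrt(1 + 6*sqrt(6)) ≈ 51306.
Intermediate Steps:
B(F) = sqrt(1 + F**(3/2)) (B(F) = sqrt(F**(3/2) + 1) = sqrt(1 + F**(3/2)))
m = 10340 (m = 6396 + 3944 = 10340)
l(g) = 1 + sqrt(1 + 6*sqrt(6)) (l(g) = sqrt(1 + 6**(3/2)) - 1*(-1) = sqrt(1 + 6*sqrt(6)) + 1 = 1 + sqrt(1 + 6*sqrt(6)))
l(5)*m = (1 + sqrt(1 + 6*sqrt(6)))*10340 = 10340 + 10340*sqrt(1 + 6*sqrt(6))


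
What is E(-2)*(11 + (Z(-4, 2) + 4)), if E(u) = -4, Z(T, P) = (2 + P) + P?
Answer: -84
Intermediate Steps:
Z(T, P) = 2 + 2*P
E(-2)*(11 + (Z(-4, 2) + 4)) = -4*(11 + ((2 + 2*2) + 4)) = -4*(11 + ((2 + 4) + 4)) = -4*(11 + (6 + 4)) = -4*(11 + 10) = -4*21 = -84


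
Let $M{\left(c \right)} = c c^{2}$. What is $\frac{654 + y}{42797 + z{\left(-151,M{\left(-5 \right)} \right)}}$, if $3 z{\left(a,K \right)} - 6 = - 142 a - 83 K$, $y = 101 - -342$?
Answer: $\frac{3291}{160214} \approx 0.020541$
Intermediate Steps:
$M{\left(c \right)} = c^{3}$
$y = 443$ ($y = 101 + 342 = 443$)
$z{\left(a,K \right)} = 2 - \frac{142 a}{3} - \frac{83 K}{3}$ ($z{\left(a,K \right)} = 2 + \frac{- 142 a - 83 K}{3} = 2 - \left(\frac{83 K}{3} + \frac{142 a}{3}\right) = 2 - \frac{142 a}{3} - \frac{83 K}{3}$)
$\frac{654 + y}{42797 + z{\left(-151,M{\left(-5 \right)} \right)}} = \frac{654 + 443}{42797 - \left(- \frac{21448}{3} - \frac{10375}{3}\right)} = \frac{1097}{42797 + \left(2 + \frac{21442}{3} - - \frac{10375}{3}\right)} = \frac{1097}{42797 + \left(2 + \frac{21442}{3} + \frac{10375}{3}\right)} = \frac{1097}{42797 + \frac{31823}{3}} = \frac{1097}{\frac{160214}{3}} = 1097 \cdot \frac{3}{160214} = \frac{3291}{160214}$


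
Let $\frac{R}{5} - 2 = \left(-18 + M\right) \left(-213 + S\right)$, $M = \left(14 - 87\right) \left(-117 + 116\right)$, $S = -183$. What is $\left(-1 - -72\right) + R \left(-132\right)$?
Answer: $14373551$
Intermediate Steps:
$M = 73$ ($M = \left(-73\right) \left(-1\right) = 73$)
$R = -108890$ ($R = 10 + 5 \left(-18 + 73\right) \left(-213 - 183\right) = 10 + 5 \cdot 55 \left(-396\right) = 10 + 5 \left(-21780\right) = 10 - 108900 = -108890$)
$\left(-1 - -72\right) + R \left(-132\right) = \left(-1 - -72\right) - -14373480 = \left(-1 + 72\right) + 14373480 = 71 + 14373480 = 14373551$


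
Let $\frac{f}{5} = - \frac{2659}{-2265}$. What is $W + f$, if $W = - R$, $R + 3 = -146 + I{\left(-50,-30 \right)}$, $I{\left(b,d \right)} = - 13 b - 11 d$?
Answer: $- \frac{373784}{453} \approx -825.13$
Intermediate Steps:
$R = 831$ ($R = -3 - -834 = -3 + \left(-146 + \left(650 + 330\right)\right) = -3 + \left(-146 + 980\right) = -3 + 834 = 831$)
$f = \frac{2659}{453}$ ($f = 5 \left(- \frac{2659}{-2265}\right) = 5 \left(\left(-2659\right) \left(- \frac{1}{2265}\right)\right) = 5 \cdot \frac{2659}{2265} = \frac{2659}{453} \approx 5.8698$)
$W = -831$ ($W = \left(-1\right) 831 = -831$)
$W + f = -831 + \frac{2659}{453} = - \frac{373784}{453}$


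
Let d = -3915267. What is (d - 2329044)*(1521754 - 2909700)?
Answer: 8666766475206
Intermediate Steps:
(d - 2329044)*(1521754 - 2909700) = (-3915267 - 2329044)*(1521754 - 2909700) = -6244311*(-1387946) = 8666766475206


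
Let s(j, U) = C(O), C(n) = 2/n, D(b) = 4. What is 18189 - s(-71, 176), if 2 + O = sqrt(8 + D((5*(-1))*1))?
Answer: 36377/2 - sqrt(3)/2 ≈ 18188.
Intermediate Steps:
O = -2 + 2*sqrt(3) (O = -2 + sqrt(8 + 4) = -2 + sqrt(12) = -2 + 2*sqrt(3) ≈ 1.4641)
s(j, U) = 2/(-2 + 2*sqrt(3))
18189 - s(-71, 176) = 18189 - (1/2 + sqrt(3)/2) = 18189 + (-1/2 - sqrt(3)/2) = 36377/2 - sqrt(3)/2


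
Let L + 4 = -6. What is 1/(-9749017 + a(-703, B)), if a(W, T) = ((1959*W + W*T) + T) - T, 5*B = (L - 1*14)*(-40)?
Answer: -1/11261170 ≈ -8.8801e-8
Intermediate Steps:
L = -10 (L = -4 - 6 = -10)
B = 192 (B = ((-10 - 1*14)*(-40))/5 = ((-10 - 14)*(-40))/5 = (-24*(-40))/5 = (1/5)*960 = 192)
a(W, T) = 1959*W + T*W (a(W, T) = ((1959*W + T*W) + T) - T = (T + 1959*W + T*W) - T = 1959*W + T*W)
1/(-9749017 + a(-703, B)) = 1/(-9749017 - 703*(1959 + 192)) = 1/(-9749017 - 703*2151) = 1/(-9749017 - 1512153) = 1/(-11261170) = -1/11261170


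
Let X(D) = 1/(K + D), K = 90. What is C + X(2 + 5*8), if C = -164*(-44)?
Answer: 952513/132 ≈ 7216.0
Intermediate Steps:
C = 7216
X(D) = 1/(90 + D)
C + X(2 + 5*8) = 7216 + 1/(90 + (2 + 5*8)) = 7216 + 1/(90 + (2 + 40)) = 7216 + 1/(90 + 42) = 7216 + 1/132 = 952513/132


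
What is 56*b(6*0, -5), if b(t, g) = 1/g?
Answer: -56/5 ≈ -11.200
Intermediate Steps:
56*b(6*0, -5) = 56/(-5) = 56*(-⅕) = -56/5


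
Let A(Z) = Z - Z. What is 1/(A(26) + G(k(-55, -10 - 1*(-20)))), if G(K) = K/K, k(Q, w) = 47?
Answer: 1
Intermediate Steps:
G(K) = 1
A(Z) = 0
1/(A(26) + G(k(-55, -10 - 1*(-20)))) = 1/(0 + 1) = 1/1 = 1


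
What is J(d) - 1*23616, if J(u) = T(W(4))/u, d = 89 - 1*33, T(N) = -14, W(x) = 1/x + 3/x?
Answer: -94465/4 ≈ -23616.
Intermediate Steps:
W(x) = 4/x (W(x) = 1/x + 3/x = 4/x)
d = 56 (d = 89 - 33 = 56)
J(u) = -14/u
J(d) - 1*23616 = -14/56 - 1*23616 = -14*1/56 - 23616 = -¼ - 23616 = -94465/4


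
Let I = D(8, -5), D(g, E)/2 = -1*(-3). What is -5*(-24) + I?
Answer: 126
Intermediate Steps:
D(g, E) = 6 (D(g, E) = 2*(-1*(-3)) = 2*3 = 6)
I = 6
-5*(-24) + I = -5*(-24) + 6 = 120 + 6 = 126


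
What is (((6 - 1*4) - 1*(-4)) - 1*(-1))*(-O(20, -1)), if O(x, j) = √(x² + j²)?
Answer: -7*√401 ≈ -140.17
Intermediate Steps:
O(x, j) = √(j² + x²)
(((6 - 1*4) - 1*(-4)) - 1*(-1))*(-O(20, -1)) = (((6 - 1*4) - 1*(-4)) - 1*(-1))*(-√((-1)² + 20²)) = (((6 - 4) + 4) + 1)*(-√(1 + 400)) = ((2 + 4) + 1)*(-√401) = (6 + 1)*(-√401) = 7*(-√401) = -7*√401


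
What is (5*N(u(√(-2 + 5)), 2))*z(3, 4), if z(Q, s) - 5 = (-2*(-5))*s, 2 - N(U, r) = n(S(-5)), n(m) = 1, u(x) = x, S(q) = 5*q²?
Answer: 225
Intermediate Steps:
N(U, r) = 1 (N(U, r) = 2 - 1*1 = 2 - 1 = 1)
z(Q, s) = 5 + 10*s (z(Q, s) = 5 + (-2*(-5))*s = 5 + 10*s)
(5*N(u(√(-2 + 5)), 2))*z(3, 4) = (5*1)*(5 + 10*4) = 5*(5 + 40) = 5*45 = 225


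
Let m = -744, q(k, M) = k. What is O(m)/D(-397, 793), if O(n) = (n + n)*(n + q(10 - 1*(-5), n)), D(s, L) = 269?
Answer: 1084752/269 ≈ 4032.5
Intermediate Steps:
O(n) = 2*n*(15 + n) (O(n) = (n + n)*(n + (10 - 1*(-5))) = (2*n)*(n + (10 + 5)) = (2*n)*(n + 15) = (2*n)*(15 + n) = 2*n*(15 + n))
O(m)/D(-397, 793) = (2*(-744)*(15 - 744))/269 = (2*(-744)*(-729))*(1/269) = 1084752*(1/269) = 1084752/269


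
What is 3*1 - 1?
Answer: 2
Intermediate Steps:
3*1 - 1 = 3 - 1 = 2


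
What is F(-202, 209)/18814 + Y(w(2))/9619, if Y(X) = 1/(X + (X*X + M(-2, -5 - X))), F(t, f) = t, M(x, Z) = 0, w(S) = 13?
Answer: -176807051/16468439806 ≈ -0.010736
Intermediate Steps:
Y(X) = 1/(X + X²) (Y(X) = 1/(X + (X*X + 0)) = 1/(X + (X² + 0)) = 1/(X + X²))
F(-202, 209)/18814 + Y(w(2))/9619 = -202/18814 + (1/(13*(1 + 13)))/9619 = -202*1/18814 + ((1/13)/14)*(1/9619) = -101/9407 + ((1/13)*(1/14))*(1/9619) = -101/9407 + (1/182)*(1/9619) = -101/9407 + 1/1750658 = -176807051/16468439806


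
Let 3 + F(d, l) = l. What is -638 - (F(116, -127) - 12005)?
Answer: 11497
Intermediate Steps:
F(d, l) = -3 + l
-638 - (F(116, -127) - 12005) = -638 - ((-3 - 127) - 12005) = -638 - (-130 - 12005) = -638 - 1*(-12135) = -638 + 12135 = 11497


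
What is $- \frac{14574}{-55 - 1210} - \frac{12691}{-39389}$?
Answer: $\frac{84301343}{7118155} \approx 11.843$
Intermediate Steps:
$- \frac{14574}{-55 - 1210} - \frac{12691}{-39389} = - \frac{14574}{-55 - 1210} - - \frac{1813}{5627} = - \frac{14574}{-1265} + \frac{1813}{5627} = \left(-14574\right) \left(- \frac{1}{1265}\right) + \frac{1813}{5627} = \frac{14574}{1265} + \frac{1813}{5627} = \frac{84301343}{7118155}$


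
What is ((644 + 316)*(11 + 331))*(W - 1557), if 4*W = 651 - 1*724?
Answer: -517186080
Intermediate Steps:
W = -73/4 (W = (651 - 1*724)/4 = (651 - 724)/4 = (1/4)*(-73) = -73/4 ≈ -18.250)
((644 + 316)*(11 + 331))*(W - 1557) = ((644 + 316)*(11 + 331))*(-73/4 - 1557) = (960*342)*(-6301/4) = 328320*(-6301/4) = -517186080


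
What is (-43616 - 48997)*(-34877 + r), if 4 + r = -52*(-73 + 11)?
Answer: 2931849741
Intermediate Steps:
r = 3220 (r = -4 - 52*(-73 + 11) = -4 - 52*(-62) = -4 + 3224 = 3220)
(-43616 - 48997)*(-34877 + r) = (-43616 - 48997)*(-34877 + 3220) = -92613*(-31657) = 2931849741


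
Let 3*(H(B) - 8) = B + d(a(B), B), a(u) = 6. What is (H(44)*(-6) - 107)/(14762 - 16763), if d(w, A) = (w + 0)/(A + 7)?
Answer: 4135/34017 ≈ 0.12156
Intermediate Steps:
d(w, A) = w/(7 + A)
H(B) = 8 + 2/(7 + B) + B/3 (H(B) = 8 + (B + 6/(7 + B))/3 = 8 + (2/(7 + B) + B/3) = 8 + 2/(7 + B) + B/3)
(H(44)*(-6) - 107)/(14762 - 16763) = (((6 + (7 + 44)*(24 + 44))/(3*(7 + 44)))*(-6) - 107)/(14762 - 16763) = (((⅓)*(6 + 51*68)/51)*(-6) - 107)/(-2001) = (((⅓)*(1/51)*(6 + 3468))*(-6) - 107)*(-1/2001) = (((⅓)*(1/51)*3474)*(-6) - 107)*(-1/2001) = ((386/17)*(-6) - 107)*(-1/2001) = (-2316/17 - 107)*(-1/2001) = -4135/17*(-1/2001) = 4135/34017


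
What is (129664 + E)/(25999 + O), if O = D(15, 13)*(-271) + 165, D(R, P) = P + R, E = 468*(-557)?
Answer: -32753/4644 ≈ -7.0528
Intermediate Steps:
E = -260676
O = -7423 (O = (13 + 15)*(-271) + 165 = 28*(-271) + 165 = -7588 + 165 = -7423)
(129664 + E)/(25999 + O) = (129664 - 260676)/(25999 - 7423) = -131012/18576 = -131012*1/18576 = -32753/4644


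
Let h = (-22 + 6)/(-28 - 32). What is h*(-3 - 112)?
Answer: -92/3 ≈ -30.667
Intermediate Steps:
h = 4/15 (h = -16/(-60) = -16*(-1/60) = 4/15 ≈ 0.26667)
h*(-3 - 112) = 4*(-3 - 112)/15 = (4/15)*(-115) = -92/3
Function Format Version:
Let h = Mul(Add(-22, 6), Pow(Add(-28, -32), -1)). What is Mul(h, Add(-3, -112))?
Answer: Rational(-92, 3) ≈ -30.667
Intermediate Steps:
h = Rational(4, 15) (h = Mul(-16, Pow(-60, -1)) = Mul(-16, Rational(-1, 60)) = Rational(4, 15) ≈ 0.26667)
Mul(h, Add(-3, -112)) = Mul(Rational(4, 15), Add(-3, -112)) = Mul(Rational(4, 15), -115) = Rational(-92, 3)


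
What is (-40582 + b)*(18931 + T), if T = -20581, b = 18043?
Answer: 37189350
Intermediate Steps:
(-40582 + b)*(18931 + T) = (-40582 + 18043)*(18931 - 20581) = -22539*(-1650) = 37189350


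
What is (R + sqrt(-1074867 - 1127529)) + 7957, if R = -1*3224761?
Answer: -3216804 + 2*I*sqrt(550599) ≈ -3.2168e+6 + 1484.0*I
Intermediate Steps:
R = -3224761
(R + sqrt(-1074867 - 1127529)) + 7957 = (-3224761 + sqrt(-1074867 - 1127529)) + 7957 = (-3224761 + sqrt(-2202396)) + 7957 = (-3224761 + 2*I*sqrt(550599)) + 7957 = -3216804 + 2*I*sqrt(550599)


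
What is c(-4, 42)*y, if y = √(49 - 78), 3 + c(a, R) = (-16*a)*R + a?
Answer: 2681*I*√29 ≈ 14438.0*I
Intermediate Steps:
c(a, R) = -3 + a - 16*R*a (c(a, R) = -3 + ((-16*a)*R + a) = -3 + (-16*R*a + a) = -3 + (a - 16*R*a) = -3 + a - 16*R*a)
y = I*√29 (y = √(-29) = I*√29 ≈ 5.3852*I)
c(-4, 42)*y = (-3 - 4 - 16*42*(-4))*(I*√29) = (-3 - 4 + 2688)*(I*√29) = 2681*(I*√29) = 2681*I*√29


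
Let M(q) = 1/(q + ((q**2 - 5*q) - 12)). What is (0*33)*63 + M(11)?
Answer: 1/65 ≈ 0.015385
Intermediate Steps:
M(q) = 1/(-12 + q**2 - 4*q) (M(q) = 1/(q + (-12 + q**2 - 5*q)) = 1/(-12 + q**2 - 4*q))
(0*33)*63 + M(11) = (0*33)*63 + 1/(-12 + 11**2 - 4*11) = 0*63 + 1/(-12 + 121 - 44) = 0 + 1/65 = 1/65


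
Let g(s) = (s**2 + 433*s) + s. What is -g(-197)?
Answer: 46689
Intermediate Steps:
g(s) = s**2 + 434*s
-g(-197) = -(-197)*(434 - 197) = -(-197)*237 = -1*(-46689) = 46689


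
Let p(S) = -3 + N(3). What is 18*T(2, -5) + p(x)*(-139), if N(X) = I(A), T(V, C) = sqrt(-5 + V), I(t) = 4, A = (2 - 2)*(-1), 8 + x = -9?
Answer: -139 + 18*I*sqrt(3) ≈ -139.0 + 31.177*I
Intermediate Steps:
x = -17 (x = -8 - 9 = -17)
A = 0 (A = 0*(-1) = 0)
N(X) = 4
p(S) = 1 (p(S) = -3 + 4 = 1)
18*T(2, -5) + p(x)*(-139) = 18*sqrt(-5 + 2) + 1*(-139) = 18*sqrt(-3) - 139 = 18*(I*sqrt(3)) - 139 = 18*I*sqrt(3) - 139 = -139 + 18*I*sqrt(3)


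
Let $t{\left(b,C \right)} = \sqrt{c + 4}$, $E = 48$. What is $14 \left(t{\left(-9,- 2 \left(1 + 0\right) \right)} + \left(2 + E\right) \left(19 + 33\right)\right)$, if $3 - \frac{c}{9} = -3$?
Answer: $36400 + 14 \sqrt{58} \approx 36507.0$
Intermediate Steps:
$c = 54$ ($c = 27 - -27 = 27 + 27 = 54$)
$t{\left(b,C \right)} = \sqrt{58}$ ($t{\left(b,C \right)} = \sqrt{54 + 4} = \sqrt{58}$)
$14 \left(t{\left(-9,- 2 \left(1 + 0\right) \right)} + \left(2 + E\right) \left(19 + 33\right)\right) = 14 \left(\sqrt{58} + \left(2 + 48\right) \left(19 + 33\right)\right) = 14 \left(\sqrt{58} + 50 \cdot 52\right) = 14 \left(\sqrt{58} + 2600\right) = 14 \left(2600 + \sqrt{58}\right) = 36400 + 14 \sqrt{58}$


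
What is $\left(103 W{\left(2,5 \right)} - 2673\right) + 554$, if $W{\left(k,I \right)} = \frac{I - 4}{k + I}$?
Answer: $- \frac{14730}{7} \approx -2104.3$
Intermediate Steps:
$W{\left(k,I \right)} = \frac{-4 + I}{I + k}$
$\left(103 W{\left(2,5 \right)} - 2673\right) + 554 = \left(103 \frac{-4 + 5}{5 + 2} - 2673\right) + 554 = \left(103 \cdot \frac{1}{7} \cdot 1 - 2673\right) + 554 = \left(103 \cdot \frac{1}{7} - 2673\right) + 554 = \left(\frac{103}{7} - 2673\right) + 554 = - \frac{18608}{7} + 554 = - \frac{14730}{7}$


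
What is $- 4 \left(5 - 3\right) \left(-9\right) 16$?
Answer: $1152$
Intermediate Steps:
$- 4 \left(5 - 3\right) \left(-9\right) 16 = \left(-4\right) 2 \left(-9\right) 16 = \left(-8\right) \left(-9\right) 16 = 72 \cdot 16 = 1152$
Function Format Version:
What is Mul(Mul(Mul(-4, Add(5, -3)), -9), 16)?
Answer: 1152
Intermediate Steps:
Mul(Mul(Mul(-4, Add(5, -3)), -9), 16) = Mul(Mul(Mul(-4, 2), -9), 16) = Mul(Mul(-8, -9), 16) = Mul(72, 16) = 1152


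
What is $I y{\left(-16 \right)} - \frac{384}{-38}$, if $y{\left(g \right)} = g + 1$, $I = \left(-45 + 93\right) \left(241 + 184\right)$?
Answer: $- \frac{5813808}{19} \approx -3.0599 \cdot 10^{5}$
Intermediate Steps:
$I = 20400$ ($I = 48 \cdot 425 = 20400$)
$y{\left(g \right)} = 1 + g$
$I y{\left(-16 \right)} - \frac{384}{-38} = 20400 \left(1 - 16\right) - \frac{384}{-38} = 20400 \left(-15\right) - - \frac{192}{19} = -306000 + \frac{192}{19} = - \frac{5813808}{19}$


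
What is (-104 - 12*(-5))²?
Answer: 1936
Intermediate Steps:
(-104 - 12*(-5))² = (-104 + 60)² = (-44)² = 1936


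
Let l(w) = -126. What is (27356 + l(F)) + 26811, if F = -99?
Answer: 54041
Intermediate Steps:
(27356 + l(F)) + 26811 = (27356 - 126) + 26811 = 27230 + 26811 = 54041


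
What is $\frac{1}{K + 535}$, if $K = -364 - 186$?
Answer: $- \frac{1}{15} \approx -0.066667$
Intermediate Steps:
$K = -550$ ($K = -364 - 186 = -550$)
$\frac{1}{K + 535} = \frac{1}{-550 + 535} = \frac{1}{-15} = - \frac{1}{15}$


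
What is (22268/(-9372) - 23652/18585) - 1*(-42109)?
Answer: 203718110896/4838295 ≈ 42105.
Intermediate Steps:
(22268/(-9372) - 23652/18585) - 1*(-42109) = (22268*(-1/9372) - 23652*1/18585) + 42109 = (-5567/2343 - 2628/2065) + 42109 = -17653259/4838295 + 42109 = 203718110896/4838295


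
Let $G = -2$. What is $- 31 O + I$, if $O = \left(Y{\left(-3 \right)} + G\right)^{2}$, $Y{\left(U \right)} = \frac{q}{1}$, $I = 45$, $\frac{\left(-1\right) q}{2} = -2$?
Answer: $-79$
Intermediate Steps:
$q = 4$ ($q = \left(-2\right) \left(-2\right) = 4$)
$Y{\left(U \right)} = 4$ ($Y{\left(U \right)} = \frac{4}{1} = 4 \cdot 1 = 4$)
$O = 4$ ($O = \left(4 - 2\right)^{2} = 2^{2} = 4$)
$- 31 O + I = \left(-31\right) 4 + 45 = -124 + 45 = -79$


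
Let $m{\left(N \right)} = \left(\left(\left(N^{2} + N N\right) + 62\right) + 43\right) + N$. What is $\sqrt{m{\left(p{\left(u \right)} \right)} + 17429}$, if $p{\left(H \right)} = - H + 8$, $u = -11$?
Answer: $5 \sqrt{731} \approx 135.19$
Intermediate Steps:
$p{\left(H \right)} = 8 - H$
$m{\left(N \right)} = 105 + N + 2 N^{2}$ ($m{\left(N \right)} = \left(\left(\left(N^{2} + N^{2}\right) + 62\right) + 43\right) + N = \left(\left(2 N^{2} + 62\right) + 43\right) + N = \left(\left(62 + 2 N^{2}\right) + 43\right) + N = \left(105 + 2 N^{2}\right) + N = 105 + N + 2 N^{2}$)
$\sqrt{m{\left(p{\left(u \right)} \right)} + 17429} = \sqrt{\left(105 + \left(8 - -11\right) + 2 \left(8 - -11\right)^{2}\right) + 17429} = \sqrt{\left(105 + \left(8 + 11\right) + 2 \left(8 + 11\right)^{2}\right) + 17429} = \sqrt{\left(105 + 19 + 2 \cdot 19^{2}\right) + 17429} = \sqrt{\left(105 + 19 + 2 \cdot 361\right) + 17429} = \sqrt{\left(105 + 19 + 722\right) + 17429} = \sqrt{846 + 17429} = \sqrt{18275} = 5 \sqrt{731}$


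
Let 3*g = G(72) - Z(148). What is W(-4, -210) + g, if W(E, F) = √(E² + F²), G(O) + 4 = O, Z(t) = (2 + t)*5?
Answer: -682/3 + 2*√11029 ≈ -17.295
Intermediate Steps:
Z(t) = 10 + 5*t
G(O) = -4 + O
g = -682/3 (g = ((-4 + 72) - (10 + 5*148))/3 = (68 - (10 + 740))/3 = (68 - 1*750)/3 = (68 - 750)/3 = (⅓)*(-682) = -682/3 ≈ -227.33)
W(-4, -210) + g = √((-4)² + (-210)²) - 682/3 = √(16 + 44100) - 682/3 = √44116 - 682/3 = 2*√11029 - 682/3 = -682/3 + 2*√11029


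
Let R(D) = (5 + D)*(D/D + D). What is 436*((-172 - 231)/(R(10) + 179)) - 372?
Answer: -75919/86 ≈ -882.78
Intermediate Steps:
R(D) = (1 + D)*(5 + D) (R(D) = (5 + D)*(1 + D) = (1 + D)*(5 + D))
436*((-172 - 231)/(R(10) + 179)) - 372 = 436*((-172 - 231)/((5 + 10² + 6*10) + 179)) - 372 = 436*(-403/((5 + 100 + 60) + 179)) - 372 = 436*(-403/(165 + 179)) - 372 = 436*(-403/344) - 372 = -43927/86 - 372 = -75919/86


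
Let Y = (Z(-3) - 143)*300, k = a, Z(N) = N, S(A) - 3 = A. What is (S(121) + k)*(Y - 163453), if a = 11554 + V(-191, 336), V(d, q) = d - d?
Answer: -2420300534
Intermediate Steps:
V(d, q) = 0
S(A) = 3 + A
a = 11554 (a = 11554 + 0 = 11554)
k = 11554
Y = -43800 (Y = (-3 - 143)*300 = -146*300 = -43800)
(S(121) + k)*(Y - 163453) = ((3 + 121) + 11554)*(-43800 - 163453) = (124 + 11554)*(-207253) = 11678*(-207253) = -2420300534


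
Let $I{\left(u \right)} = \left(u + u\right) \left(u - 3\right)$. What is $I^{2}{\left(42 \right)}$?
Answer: $10732176$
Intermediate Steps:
$I{\left(u \right)} = 2 u \left(-3 + u\right)$
$I^{2}{\left(42 \right)} = \left(2 \cdot 42 \left(-3 + 42\right)\right)^{2} = \left(2 \cdot 42 \cdot 39\right)^{2} = 3276^{2} = 10732176$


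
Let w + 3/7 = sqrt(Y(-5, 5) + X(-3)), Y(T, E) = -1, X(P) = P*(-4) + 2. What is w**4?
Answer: 440248/2401 - 7752*sqrt(13)/343 ≈ 101.87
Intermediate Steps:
X(P) = 2 - 4*P (X(P) = -4*P + 2 = 2 - 4*P)
w = -3/7 + sqrt(13) (w = -3/7 + sqrt(-1 + (2 - 4*(-3))) = -3/7 + sqrt(-1 + (2 + 12)) = -3/7 + sqrt(-1 + 14) = -3/7 + sqrt(13) ≈ 3.1770)
w**4 = (-3/7 + sqrt(13))**4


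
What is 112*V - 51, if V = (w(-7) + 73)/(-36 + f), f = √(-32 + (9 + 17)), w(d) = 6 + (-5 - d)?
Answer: -9357/31 - 216*I*√6/31 ≈ -301.84 - 17.067*I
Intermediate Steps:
w(d) = 1 - d
f = I*√6 (f = √(-32 + 26) = √(-6) = I*√6 ≈ 2.4495*I)
V = 81/(-36 + I*√6) (V = ((1 - 1*(-7)) + 73)/(-36 + I*√6) = ((1 + 7) + 73)/(-36 + I*√6) = (8 + 73)/(-36 + I*√6) = 81/(-36 + I*√6) ≈ -2.2396 - 0.15239*I)
112*V - 51 = 112*(-486/217 - 27*I*√6/434) - 51 = (-7776/31 - 216*I*√6/31) - 51 = -9357/31 - 216*I*√6/31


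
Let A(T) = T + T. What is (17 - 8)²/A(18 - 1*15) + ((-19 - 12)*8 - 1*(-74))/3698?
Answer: 49749/3698 ≈ 13.453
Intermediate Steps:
A(T) = 2*T
(17 - 8)²/A(18 - 1*15) + ((-19 - 12)*8 - 1*(-74))/3698 = (17 - 8)²/((2*(18 - 1*15))) + ((-19 - 12)*8 - 1*(-74))/3698 = 9²/((2*(18 - 15))) + (-31*8 + 74)*(1/3698) = 81/((2*3)) + (-248 + 74)*(1/3698) = 81/6 - 174*1/3698 = 81*(⅙) - 87/1849 = 27/2 - 87/1849 = 49749/3698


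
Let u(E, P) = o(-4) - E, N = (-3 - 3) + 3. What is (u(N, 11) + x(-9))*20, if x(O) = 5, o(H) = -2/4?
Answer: 150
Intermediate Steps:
o(H) = -1/2 (o(H) = -2*1/4 = -1/2)
N = -3 (N = -6 + 3 = -3)
u(E, P) = -1/2 - E
(u(N, 11) + x(-9))*20 = ((-1/2 - 1*(-3)) + 5)*20 = ((-1/2 + 3) + 5)*20 = (5/2 + 5)*20 = (15/2)*20 = 150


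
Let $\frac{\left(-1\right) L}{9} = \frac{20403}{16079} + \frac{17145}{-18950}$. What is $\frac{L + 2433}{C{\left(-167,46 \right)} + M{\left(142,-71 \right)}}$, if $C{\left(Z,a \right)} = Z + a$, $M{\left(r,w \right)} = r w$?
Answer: $- \frac{49355284073}{207254933410} \approx -0.23814$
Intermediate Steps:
$L = - \frac{199732311}{60939410}$ ($L = - 9 \left(\frac{20403}{16079} + \frac{17145}{-18950}\right) = - 9 \left(20403 \cdot \frac{1}{16079} + 17145 \left(- \frac{1}{18950}\right)\right) = - 9 \left(\frac{20403}{16079} - \frac{3429}{3790}\right) = \left(-9\right) \frac{22192479}{60939410} = - \frac{199732311}{60939410} \approx -3.2776$)
$\frac{L + 2433}{C{\left(-167,46 \right)} + M{\left(142,-71 \right)}} = \frac{- \frac{199732311}{60939410} + 2433}{\left(-167 + 46\right) + 142 \left(-71\right)} = \frac{148065852219}{60939410 \left(-121 - 10082\right)} = \frac{148065852219}{60939410 \left(-10203\right)} = \frac{148065852219}{60939410} \left(- \frac{1}{10203}\right) = - \frac{49355284073}{207254933410}$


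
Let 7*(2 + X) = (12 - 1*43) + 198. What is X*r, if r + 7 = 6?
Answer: -153/7 ≈ -21.857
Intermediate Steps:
r = -1 (r = -7 + 6 = -1)
X = 153/7 (X = -2 + ((12 - 1*43) + 198)/7 = -2 + ((12 - 43) + 198)/7 = -2 + (-31 + 198)/7 = -2 + (1/7)*167 = -2 + 167/7 = 153/7 ≈ 21.857)
X*r = (153/7)*(-1) = -153/7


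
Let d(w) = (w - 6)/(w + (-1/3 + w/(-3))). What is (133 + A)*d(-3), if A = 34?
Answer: 4509/7 ≈ 644.14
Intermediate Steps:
d(w) = (-6 + w)/(-⅓ + 2*w/3) (d(w) = (-6 + w)/(w + (-1*⅓ + w*(-⅓))) = (-6 + w)/(w + (-⅓ - w/3)) = (-6 + w)/(-⅓ + 2*w/3))
(133 + A)*d(-3) = (133 + 34)*(3*(-6 - 3)/(-1 + 2*(-3))) = 167*(3*(-9)/(-1 - 6)) = 167*(3*(-9)/(-7)) = 167*(3*(-⅐)*(-9)) = 167*(27/7) = 4509/7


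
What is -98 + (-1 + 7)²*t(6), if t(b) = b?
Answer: 118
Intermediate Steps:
-98 + (-1 + 7)²*t(6) = -98 + (-1 + 7)²*6 = -98 + 6²*6 = -98 + 36*6 = -98 + 216 = 118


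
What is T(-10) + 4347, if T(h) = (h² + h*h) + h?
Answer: 4537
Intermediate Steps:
T(h) = h + 2*h² (T(h) = (h² + h²) + h = 2*h² + h = h + 2*h²)
T(-10) + 4347 = -10*(1 + 2*(-10)) + 4347 = -10*(1 - 20) + 4347 = -10*(-19) + 4347 = 190 + 4347 = 4537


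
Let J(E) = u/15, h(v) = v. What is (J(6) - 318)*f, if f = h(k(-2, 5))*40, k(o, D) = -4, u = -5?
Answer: 152800/3 ≈ 50933.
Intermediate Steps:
J(E) = -⅓ (J(E) = -5/15 = -5*1/15 = -⅓)
f = -160 (f = -4*40 = -160)
(J(6) - 318)*f = (-⅓ - 318)*(-160) = -955/3*(-160) = 152800/3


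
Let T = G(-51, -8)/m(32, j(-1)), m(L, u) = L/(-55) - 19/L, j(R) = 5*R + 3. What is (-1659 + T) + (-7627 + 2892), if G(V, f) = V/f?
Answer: -13240406/2069 ≈ -6399.4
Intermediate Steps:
j(R) = 3 + 5*R
m(L, u) = -19/L - L/55 (m(L, u) = L*(-1/55) - 19/L = -L/55 - 19/L = -19/L - L/55)
T = -11220/2069 (T = (-51/(-8))/(-19/32 - 1/55*32) = (-51*(-1/8))/(-19*1/32 - 32/55) = 51/(8*(-19/32 - 32/55)) = 51/(8*(-2069/1760)) = (51/8)*(-1760/2069) = -11220/2069 ≈ -5.4229)
(-1659 + T) + (-7627 + 2892) = (-1659 - 11220/2069) + (-7627 + 2892) = -3443691/2069 - 4735 = -13240406/2069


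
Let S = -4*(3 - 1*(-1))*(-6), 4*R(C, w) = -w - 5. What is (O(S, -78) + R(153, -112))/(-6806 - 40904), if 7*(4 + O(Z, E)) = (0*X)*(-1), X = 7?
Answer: -7/14680 ≈ -0.00047684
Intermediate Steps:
R(C, w) = -5/4 - w/4 (R(C, w) = (-w - 5)/4 = (-5 - w)/4 = -5/4 - w/4)
S = 96 (S = -4*(3 + 1)*(-6) = -4*4*(-6) = -16*(-6) = 96)
O(Z, E) = -4 (O(Z, E) = -4 + ((0*7)*(-1))/7 = -4 + (0*(-1))/7 = -4 + (⅐)*0 = -4 + 0 = -4)
(O(S, -78) + R(153, -112))/(-6806 - 40904) = (-4 + (-5/4 - ¼*(-112)))/(-6806 - 40904) = (-4 + (-5/4 + 28))/(-47710) = (-4 + 107/4)*(-1/47710) = (91/4)*(-1/47710) = -7/14680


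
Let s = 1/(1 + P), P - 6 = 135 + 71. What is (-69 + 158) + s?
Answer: 18958/213 ≈ 89.005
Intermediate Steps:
P = 212 (P = 6 + (135 + 71) = 6 + 206 = 212)
s = 1/213 (s = 1/(1 + 212) = 1/213 ≈ 0.0046948)
(-69 + 158) + s = (-69 + 158) + 1/213 = 89 + 1/213 = 18958/213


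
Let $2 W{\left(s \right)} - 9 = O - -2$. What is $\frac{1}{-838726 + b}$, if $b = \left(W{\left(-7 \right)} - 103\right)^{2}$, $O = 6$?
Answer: $- \frac{4}{3319183} \approx -1.2051 \cdot 10^{-6}$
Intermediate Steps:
$W{\left(s \right)} = \frac{17}{2}$ ($W{\left(s \right)} = \frac{9}{2} + \frac{6 - -2}{2} = \frac{9}{2} + \frac{6 + 2}{2} = \frac{9}{2} + \frac{1}{2} \cdot 8 = \frac{9}{2} + 4 = \frac{17}{2}$)
$b = \frac{35721}{4}$ ($b = \left(\frac{17}{2} - 103\right)^{2} = \left(- \frac{189}{2}\right)^{2} = \frac{35721}{4} \approx 8930.3$)
$\frac{1}{-838726 + b} = \frac{1}{-838726 + \frac{35721}{4}} = \frac{1}{- \frac{3319183}{4}} = - \frac{4}{3319183}$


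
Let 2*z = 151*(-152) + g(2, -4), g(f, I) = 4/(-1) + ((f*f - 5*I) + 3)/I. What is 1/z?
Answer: -8/91851 ≈ -8.7098e-5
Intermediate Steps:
g(f, I) = -4 + (3 + f**2 - 5*I)/I (g(f, I) = 4*(-1) + ((f**2 - 5*I) + 3)/I = -4 + (3 + f**2 - 5*I)/I)
z = -91851/8 (z = (151*(-152) + (3 + 2**2 - 9*(-4))/(-4))/2 = (-22952 - (3 + 4 + 36)/4)/2 = (-22952 - 1/4*43)/2 = (-22952 - 43/4)/2 = (1/2)*(-91851/4) = -91851/8 ≈ -11481.)
1/z = 1/(-91851/8) = -8/91851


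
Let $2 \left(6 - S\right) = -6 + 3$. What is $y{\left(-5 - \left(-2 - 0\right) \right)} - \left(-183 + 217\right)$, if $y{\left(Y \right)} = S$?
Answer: $- \frac{53}{2} \approx -26.5$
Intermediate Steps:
$S = \frac{15}{2}$ ($S = 6 - \frac{-6 + 3}{2} = 6 - - \frac{3}{2} = 6 + \frac{3}{2} = \frac{15}{2} \approx 7.5$)
$y{\left(Y \right)} = \frac{15}{2}$
$y{\left(-5 - \left(-2 - 0\right) \right)} - \left(-183 + 217\right) = \frac{15}{2} - \left(-183 + 217\right) = \frac{15}{2} - 34 = - \frac{53}{2}$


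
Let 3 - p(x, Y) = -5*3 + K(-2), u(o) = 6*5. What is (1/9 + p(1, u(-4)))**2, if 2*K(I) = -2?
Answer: 29584/81 ≈ 365.23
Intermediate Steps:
K(I) = -1 (K(I) = (1/2)*(-2) = -1)
u(o) = 30
p(x, Y) = 19 (p(x, Y) = 3 - (-5*3 - 1) = 3 - (-15 - 1) = 3 - 1*(-16) = 3 + 16 = 19)
(1/9 + p(1, u(-4)))**2 = (1/9 + 19)**2 = (172/9)**2 = 29584/81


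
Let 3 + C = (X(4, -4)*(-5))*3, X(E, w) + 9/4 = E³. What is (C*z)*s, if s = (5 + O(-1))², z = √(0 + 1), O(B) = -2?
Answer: -33453/4 ≈ -8363.3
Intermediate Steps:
z = 1 (z = √1 = 1)
s = 9 (s = (5 - 2)² = 3² = 9)
X(E, w) = -9/4 + E³
C = -3717/4 (C = -3 + ((-9/4 + 4³)*(-5))*3 = -3 + ((-9/4 + 64)*(-5))*3 = -3 + ((247/4)*(-5))*3 = -3 - 1235/4*3 = -3 - 3705/4 = -3717/4 ≈ -929.25)
(C*z)*s = -3717/4*1*9 = -3717/4*9 = -33453/4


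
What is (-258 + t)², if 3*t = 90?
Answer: 51984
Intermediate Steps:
t = 30 (t = (⅓)*90 = 30)
(-258 + t)² = (-258 + 30)² = (-228)² = 51984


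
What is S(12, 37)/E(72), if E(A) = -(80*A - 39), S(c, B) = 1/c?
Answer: -1/68652 ≈ -1.4566e-5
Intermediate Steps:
E(A) = 39 - 80*A (E(A) = -(-39 + 80*A) = 39 - 80*A)
S(12, 37)/E(72) = 1/(12*(39 - 80*72)) = 1/(12*(39 - 5760)) = (1/12)/(-5721) = (1/12)*(-1/5721) = -1/68652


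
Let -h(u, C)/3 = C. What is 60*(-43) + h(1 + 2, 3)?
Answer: -2589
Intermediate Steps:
h(u, C) = -3*C
60*(-43) + h(1 + 2, 3) = 60*(-43) - 3*3 = -2580 - 9 = -2589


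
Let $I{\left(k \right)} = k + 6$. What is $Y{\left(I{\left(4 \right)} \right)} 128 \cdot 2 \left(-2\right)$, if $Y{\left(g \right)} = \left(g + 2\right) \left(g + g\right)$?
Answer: $-122880$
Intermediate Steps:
$I{\left(k \right)} = 6 + k$
$Y{\left(g \right)} = 2 g \left(2 + g\right)$ ($Y{\left(g \right)} = \left(2 + g\right) 2 g = 2 g \left(2 + g\right)$)
$Y{\left(I{\left(4 \right)} \right)} 128 \cdot 2 \left(-2\right) = 2 \left(6 + 4\right) \left(2 + \left(6 + 4\right)\right) 128 \cdot 2 \left(-2\right) = 2 \cdot 10 \left(2 + 10\right) 128 \left(-4\right) = 2 \cdot 10 \cdot 12 \left(-512\right) = 240 \left(-512\right) = -122880$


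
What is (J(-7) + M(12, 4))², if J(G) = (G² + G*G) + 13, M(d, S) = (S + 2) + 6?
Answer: 15129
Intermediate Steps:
M(d, S) = 8 + S (M(d, S) = (2 + S) + 6 = 8 + S)
J(G) = 13 + 2*G² (J(G) = (G² + G²) + 13 = 2*G² + 13 = 13 + 2*G²)
(J(-7) + M(12, 4))² = ((13 + 2*(-7)²) + (8 + 4))² = ((13 + 2*49) + 12)² = ((13 + 98) + 12)² = (111 + 12)² = 123² = 15129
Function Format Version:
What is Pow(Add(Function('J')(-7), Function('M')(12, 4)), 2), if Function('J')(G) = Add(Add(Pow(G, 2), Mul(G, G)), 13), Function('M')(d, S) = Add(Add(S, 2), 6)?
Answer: 15129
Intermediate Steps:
Function('M')(d, S) = Add(8, S) (Function('M')(d, S) = Add(Add(2, S), 6) = Add(8, S))
Function('J')(G) = Add(13, Mul(2, Pow(G, 2))) (Function('J')(G) = Add(Add(Pow(G, 2), Pow(G, 2)), 13) = Add(Mul(2, Pow(G, 2)), 13) = Add(13, Mul(2, Pow(G, 2))))
Pow(Add(Function('J')(-7), Function('M')(12, 4)), 2) = Pow(Add(Add(13, Mul(2, Pow(-7, 2))), Add(8, 4)), 2) = Pow(Add(Add(13, Mul(2, 49)), 12), 2) = Pow(Add(Add(13, 98), 12), 2) = Pow(Add(111, 12), 2) = Pow(123, 2) = 15129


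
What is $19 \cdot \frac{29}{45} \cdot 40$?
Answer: $\frac{4408}{9} \approx 489.78$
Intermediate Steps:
$19 \cdot \frac{29}{45} \cdot 40 = \frac{551}{45} \cdot 40 = \frac{4408}{9}$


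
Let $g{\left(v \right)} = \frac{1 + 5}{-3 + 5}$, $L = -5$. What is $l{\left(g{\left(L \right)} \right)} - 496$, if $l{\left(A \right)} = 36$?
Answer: $-460$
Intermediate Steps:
$g{\left(v \right)} = 3$ ($g{\left(v \right)} = \frac{6}{2} = 6 \cdot \frac{1}{2} = 3$)
$l{\left(g{\left(L \right)} \right)} - 496 = 36 - 496 = -460$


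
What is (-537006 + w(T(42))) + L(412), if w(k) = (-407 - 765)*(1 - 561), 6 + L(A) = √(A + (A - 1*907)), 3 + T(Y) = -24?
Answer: 119308 + I*√83 ≈ 1.1931e+5 + 9.1104*I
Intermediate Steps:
T(Y) = -27 (T(Y) = -3 - 24 = -27)
L(A) = -6 + √(-907 + 2*A) (L(A) = -6 + √(A + (A - 1*907)) = -6 + √(A + (A - 907)) = -6 + √(A + (-907 + A)) = -6 + √(-907 + 2*A))
w(k) = 656320 (w(k) = -1172*(-560) = 656320)
(-537006 + w(T(42))) + L(412) = (-537006 + 656320) + (-6 + √(-907 + 2*412)) = 119314 + (-6 + √(-907 + 824)) = 119314 + (-6 + √(-83)) = 119314 + (-6 + I*√83) = 119308 + I*√83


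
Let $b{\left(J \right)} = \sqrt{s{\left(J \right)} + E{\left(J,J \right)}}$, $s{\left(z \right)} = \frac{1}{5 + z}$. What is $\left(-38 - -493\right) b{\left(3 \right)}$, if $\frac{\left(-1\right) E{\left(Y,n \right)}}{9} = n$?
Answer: $\frac{455 i \sqrt{430}}{4} \approx 2358.8 i$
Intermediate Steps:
$E{\left(Y,n \right)} = - 9 n$
$b{\left(J \right)} = \sqrt{\frac{1}{5 + J} - 9 J}$
$\left(-38 - -493\right) b{\left(3 \right)} = \left(-38 - -493\right) \sqrt{\frac{1 - 27 \left(5 + 3\right)}{5 + 3}} = \left(-38 + 493\right) \sqrt{\frac{1 - 27 \cdot 8}{8}} = 455 \sqrt{\frac{1 - 216}{8}} = 455 \sqrt{\frac{1}{8} \left(-215\right)} = 455 \sqrt{- \frac{215}{8}} = 455 \frac{i \sqrt{430}}{4} = \frac{455 i \sqrt{430}}{4}$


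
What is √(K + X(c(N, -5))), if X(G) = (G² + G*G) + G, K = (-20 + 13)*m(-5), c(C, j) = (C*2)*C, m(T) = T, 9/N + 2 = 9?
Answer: √144461/49 ≈ 7.7567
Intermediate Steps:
N = 9/7 (N = 9/(-2 + 9) = 9/7 ≈ 1.2857)
c(C, j) = 2*C² (c(C, j) = (2*C)*C = 2*C²)
K = 35 (K = (-20 + 13)*(-5) = -7*(-5) = 35)
X(G) = G + 2*G² (X(G) = (G² + G²) + G = 2*G² + G = G + 2*G²)
√(K + X(c(N, -5))) = √(35 + (2*(9/7)²)*(1 + 2*(2*(9/7)²))) = √(35 + (2*(81/49))*(1 + 2*(2*(81/49)))) = √(35 + 162*(1 + 2*(162/49))/49) = √(35 + 162*(1 + 324/49)/49) = √(35 + (162/49)*(373/49)) = √(35 + 60426/2401) = √(144461/2401) = √144461/49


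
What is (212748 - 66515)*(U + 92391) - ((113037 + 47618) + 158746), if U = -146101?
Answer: -7854493831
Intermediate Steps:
(212748 - 66515)*(U + 92391) - ((113037 + 47618) + 158746) = (212748 - 66515)*(-146101 + 92391) - ((113037 + 47618) + 158746) = 146233*(-53710) - (160655 + 158746) = -7854174430 - 1*319401 = -7854174430 - 319401 = -7854493831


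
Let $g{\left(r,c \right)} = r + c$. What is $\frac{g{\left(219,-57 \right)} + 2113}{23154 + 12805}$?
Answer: $\frac{325}{5137} \approx 0.063267$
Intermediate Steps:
$g{\left(r,c \right)} = c + r$
$\frac{g{\left(219,-57 \right)} + 2113}{23154 + 12805} = \frac{\left(-57 + 219\right) + 2113}{23154 + 12805} = \frac{162 + 2113}{35959} = 2275 \cdot \frac{1}{35959} = \frac{325}{5137}$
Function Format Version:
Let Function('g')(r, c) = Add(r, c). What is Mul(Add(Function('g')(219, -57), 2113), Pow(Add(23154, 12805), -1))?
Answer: Rational(325, 5137) ≈ 0.063267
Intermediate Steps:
Function('g')(r, c) = Add(c, r)
Mul(Add(Function('g')(219, -57), 2113), Pow(Add(23154, 12805), -1)) = Mul(Add(Add(-57, 219), 2113), Pow(Add(23154, 12805), -1)) = Mul(Add(162, 2113), Pow(35959, -1)) = Mul(2275, Rational(1, 35959)) = Rational(325, 5137)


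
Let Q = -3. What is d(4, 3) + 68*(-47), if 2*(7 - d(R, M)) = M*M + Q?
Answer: -3192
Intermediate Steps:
d(R, M) = 17/2 - M**2/2 (d(R, M) = 7 - (M*M - 3)/2 = 7 - (M**2 - 3)/2 = 7 - (-3 + M**2)/2 = 7 + (3/2 - M**2/2) = 17/2 - M**2/2)
d(4, 3) + 68*(-47) = (17/2 - 1/2*3**2) + 68*(-47) = (17/2 - 1/2*9) - 3196 = (17/2 - 9/2) - 3196 = 4 - 3196 = -3192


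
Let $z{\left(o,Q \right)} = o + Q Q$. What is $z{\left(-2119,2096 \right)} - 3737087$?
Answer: $654010$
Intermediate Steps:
$z{\left(o,Q \right)} = o + Q^{2}$
$z{\left(-2119,2096 \right)} - 3737087 = \left(-2119 + 2096^{2}\right) - 3737087 = \left(-2119 + 4393216\right) - 3737087 = 4391097 - 3737087 = 654010$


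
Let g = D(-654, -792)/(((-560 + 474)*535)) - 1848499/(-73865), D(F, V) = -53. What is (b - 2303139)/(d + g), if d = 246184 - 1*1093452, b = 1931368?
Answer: 252694878947830/575875903774873 ≈ 0.43880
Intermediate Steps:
g = 17010670767/679705730 (g = -53*1/(535*(-560 + 474)) - 1848499/(-73865) = -53/((-86*535)) - 1848499*(-1/73865) = -53/(-46010) + 1848499/73865 = -53*(-1/46010) + 1848499/73865 = 53/46010 + 1848499/73865 = 17010670767/679705730 ≈ 25.027)
d = -847268 (d = 246184 - 1093452 = -847268)
(b - 2303139)/(d + g) = (1931368 - 2303139)/(-847268 + 17010670767/679705730) = -371771/(-575875903774873/679705730) = -371771*(-679705730/575875903774873) = 252694878947830/575875903774873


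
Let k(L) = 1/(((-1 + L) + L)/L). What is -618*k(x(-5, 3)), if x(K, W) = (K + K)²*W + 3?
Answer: -187254/605 ≈ -309.51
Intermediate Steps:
x(K, W) = 3 + 4*W*K² (x(K, W) = (2*K)²*W + 3 = (4*K²)*W + 3 = 4*W*K² + 3 = 3 + 4*W*K²)
k(L) = L/(-1 + 2*L) (k(L) = 1/((-1 + 2*L)/L) = L/(-1 + 2*L))
-618*k(x(-5, 3)) = -618*(3 + 4*3*(-5)²)/(-1 + 2*(3 + 4*3*(-5)²)) = -618*(3 + 4*3*25)/(-1 + 2*(3 + 4*3*25)) = -618*(3 + 300)/(-1 + 2*(3 + 300)) = -187254/(-1 + 2*303) = -187254/(-1 + 606) = -187254/605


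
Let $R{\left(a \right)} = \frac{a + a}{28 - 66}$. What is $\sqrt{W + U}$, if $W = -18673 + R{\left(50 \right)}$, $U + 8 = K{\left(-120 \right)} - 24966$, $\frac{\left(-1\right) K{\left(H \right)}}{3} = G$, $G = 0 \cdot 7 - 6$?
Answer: $\frac{i \sqrt{15751019}}{19} \approx 208.88 i$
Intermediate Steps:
$G = -6$ ($G = 0 - 6 = -6$)
$K{\left(H \right)} = 18$ ($K{\left(H \right)} = \left(-3\right) \left(-6\right) = 18$)
$U = -24956$ ($U = -8 + \left(18 - 24966\right) = -8 - 24948 = -24956$)
$R{\left(a \right)} = - \frac{a}{19}$ ($R{\left(a \right)} = \frac{2 a}{-38} = 2 a \left(- \frac{1}{38}\right) = - \frac{a}{19}$)
$W = - \frac{354837}{19}$ ($W = -18673 - \frac{50}{19} = - \frac{354837}{19} \approx -18676.0$)
$\sqrt{W + U} = \sqrt{- \frac{354837}{19} - 24956} = \sqrt{- \frac{829001}{19}} = \frac{i \sqrt{15751019}}{19}$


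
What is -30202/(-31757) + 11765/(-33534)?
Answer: 639172763/1064939238 ≈ 0.60020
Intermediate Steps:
-30202/(-31757) + 11765/(-33534) = -30202*(-1/31757) + 11765*(-1/33534) = 30202/31757 - 11765/33534 = 639172763/1064939238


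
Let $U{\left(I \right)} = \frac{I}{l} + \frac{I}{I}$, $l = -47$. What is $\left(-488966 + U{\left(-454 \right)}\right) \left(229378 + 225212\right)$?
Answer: $- \frac{10446887785590}{47} \approx -2.2227 \cdot 10^{11}$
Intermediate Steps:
$U{\left(I \right)} = 1 - \frac{I}{47}$ ($U{\left(I \right)} = \frac{I}{-47} + \frac{I}{I} = I \left(- \frac{1}{47}\right) + 1 = - \frac{I}{47} + 1 = 1 - \frac{I}{47}$)
$\left(-488966 + U{\left(-454 \right)}\right) \left(229378 + 225212\right) = \left(-488966 + \left(1 - - \frac{454}{47}\right)\right) \left(229378 + 225212\right) = \left(-488966 + \left(1 + \frac{454}{47}\right)\right) 454590 = \left(-488966 + \frac{501}{47}\right) 454590 = \left(- \frac{22980901}{47}\right) 454590 = - \frac{10446887785590}{47}$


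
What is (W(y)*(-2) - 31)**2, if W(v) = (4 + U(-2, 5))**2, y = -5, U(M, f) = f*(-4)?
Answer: 294849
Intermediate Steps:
U(M, f) = -4*f
W(v) = 256 (W(v) = (4 - 4*5)**2 = (4 - 20)**2 = (-16)**2 = 256)
(W(y)*(-2) - 31)**2 = (256*(-2) - 31)**2 = (-512 - 31)**2 = (-543)**2 = 294849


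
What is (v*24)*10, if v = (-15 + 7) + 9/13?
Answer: -22800/13 ≈ -1753.8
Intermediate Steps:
v = -95/13 (v = -8 + 9*(1/13) = -8 + 9/13 = -95/13 ≈ -7.3077)
(v*24)*10 = -95/13*24*10 = -2280/13*10 = -22800/13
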